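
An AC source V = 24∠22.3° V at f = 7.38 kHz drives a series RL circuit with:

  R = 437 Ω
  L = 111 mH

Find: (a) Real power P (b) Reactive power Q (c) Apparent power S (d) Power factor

Step 1 — Angular frequency: ω = 2π·f = 2π·7380 = 4.637e+04 rad/s.
Step 2 — Component impedances:
  R: Z = R = 437 Ω
  L: Z = jωL = j·4.637e+04·0.111 = 0 + j5147 Ω
Step 3 — Series combination: Z_total = R + L = 437 + j5147 Ω = 5166∠85.1° Ω.
Step 4 — Source phasor: V = 24∠22.3° V = 22.21 + j9.107 V.
Step 5 — Current: I = V / Z = 0.00212 - j0.004134 A = 0.004646∠-62.8° A.
Step 6 — Complex power: S = V·I* = 0.009433 + j0.1111 VA.
Step 7 — Real power: P = Re(S) = 0.009433 W.
Step 8 — Reactive power: Q = Im(S) = 0.1111 VAR.
Step 9 — Apparent power: |S| = 0.1115 VA.
Step 10 — Power factor: PF = P/|S| = 0.0846 (lagging).

(a) P = 0.009433 W  (b) Q = 0.1111 VAR  (c) S = 0.1115 VA  (d) PF = 0.0846 (lagging)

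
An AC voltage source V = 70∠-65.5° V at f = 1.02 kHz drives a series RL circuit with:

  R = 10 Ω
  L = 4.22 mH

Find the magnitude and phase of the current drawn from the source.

Step 1 — Angular frequency: ω = 2π·f = 2π·1020 = 6409 rad/s.
Step 2 — Component impedances:
  R: Z = R = 10 Ω
  L: Z = jωL = j·6409·0.00422 = 0 + j27.05 Ω
Step 3 — Series combination: Z_total = R + L = 10 + j27.05 Ω = 28.83∠69.7° Ω.
Step 4 — Source phasor: V = 70∠-65.5° V = 29.03 - j63.7 V.
Step 5 — Ohm's law: I = V / Z_total = (29.03 - j63.7) / (10 + j27.05) = -1.723 - j1.71 A.
Step 6 — Convert to polar: |I| = 2.428 A, ∠I = -135.2°.

I = 2.428∠-135.2° A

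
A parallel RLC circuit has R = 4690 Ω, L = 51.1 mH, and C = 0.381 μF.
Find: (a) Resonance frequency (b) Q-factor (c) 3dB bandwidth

Step 1 — Resonance: ω₀ = 1/√(LC) = 1/√(0.0511·3.81e-07) = 7167 rad/s.
Step 2 — f₀ = ω₀/(2π) = 1141 Hz.
Step 3 — Parallel Q: Q = R/(ω₀L) = 4690/(7167·0.0511) = 12.81.
Step 4 — Bandwidth: Δω = ω₀/Q = 559.6 rad/s; BW = Δω/(2π) = 89.07 Hz.

(a) f₀ = 1141 Hz  (b) Q = 12.81  (c) BW = 89.07 Hz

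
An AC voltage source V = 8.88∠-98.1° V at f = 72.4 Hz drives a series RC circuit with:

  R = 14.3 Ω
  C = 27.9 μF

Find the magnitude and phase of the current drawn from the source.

Step 1 — Angular frequency: ω = 2π·f = 2π·72.4 = 454.9 rad/s.
Step 2 — Component impedances:
  R: Z = R = 14.3 Ω
  C: Z = 1/(jωC) = -j/(ω·C) = 0 - j78.79 Ω
Step 3 — Series combination: Z_total = R + C = 14.3 - j78.79 Ω = 80.08∠-79.7° Ω.
Step 4 — Source phasor: V = 8.88∠-98.1° V = -1.251 - j8.791 V.
Step 5 — Ohm's law: I = V / Z_total = (-1.251 - j8.791) / (14.3 - j78.79) = 0.1052 - j0.03498 A.
Step 6 — Convert to polar: |I| = 0.1109 A, ∠I = -18.4°.

I = 0.1109∠-18.4° A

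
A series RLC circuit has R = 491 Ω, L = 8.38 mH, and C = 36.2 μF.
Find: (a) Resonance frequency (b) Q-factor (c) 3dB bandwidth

Step 1 — Resonance condition Im(Z)=0 gives ω₀ = 1/√(LC).
Step 2 — ω₀ = 1/√(0.00838·3.62e-05) = 1816 rad/s.
Step 3 — f₀ = ω₀/(2π) = 289 Hz.
Step 4 — Series Q: Q = ω₀L/R = 1816·0.00838/491 = 0.03099.
Step 5 — 3dB bandwidth: Δω = ω₀/Q = 5.859e+04 rad/s; BW = Δω/(2π) = 9325 Hz.

(a) f₀ = 289 Hz  (b) Q = 0.03099  (c) BW = 9325 Hz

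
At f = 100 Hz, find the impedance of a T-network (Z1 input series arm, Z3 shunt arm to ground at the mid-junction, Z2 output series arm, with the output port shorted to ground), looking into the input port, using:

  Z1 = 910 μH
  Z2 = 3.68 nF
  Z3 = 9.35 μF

Step 1 — Angular frequency: ω = 2π·f = 2π·100 = 628.3 rad/s.
Step 2 — Component impedances:
  Z1: Z = jωL = j·628.3·0.00091 = 0 + j0.5718 Ω
  Z2: Z = 1/(jωC) = -j/(ω·C) = 0 - j4.325e+05 Ω
  Z3: Z = 1/(jωC) = -j/(ω·C) = 0 - j170.2 Ω
Step 3 — With the output port shorted to ground, the output series arm Z2 runs from the junction to ground; the shunt arm Z3 also runs from the junction to ground. They appear in parallel: Z3 || Z2 = 0 - j170.2 Ω.
Step 4 — Series with input arm Z1: Z_in = Z1 + (Z3 || Z2) = 0 - j169.6 Ω = 169.6∠-90.0° Ω.

Z = 0 - j169.6 Ω = 169.6∠-90.0° Ω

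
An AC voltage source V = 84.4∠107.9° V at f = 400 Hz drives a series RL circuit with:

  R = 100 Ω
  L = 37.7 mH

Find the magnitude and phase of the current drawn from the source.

Step 1 — Angular frequency: ω = 2π·f = 2π·400 = 2513 rad/s.
Step 2 — Component impedances:
  R: Z = R = 100 Ω
  L: Z = jωL = j·2513·0.0377 = 0 + j94.75 Ω
Step 3 — Series combination: Z_total = R + L = 100 + j94.75 Ω = 137.8∠43.5° Ω.
Step 4 — Source phasor: V = 84.4∠107.9° V = -25.94 + j80.31 V.
Step 5 — Ohm's law: I = V / Z_total = (-25.94 + j80.31) / (100 + j94.75) = 0.2643 + j0.5527 A.
Step 6 — Convert to polar: |I| = 0.6127 A, ∠I = 64.4°.

I = 0.6127∠64.4° A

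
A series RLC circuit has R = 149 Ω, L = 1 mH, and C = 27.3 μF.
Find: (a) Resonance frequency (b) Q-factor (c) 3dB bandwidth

Step 1 — Resonance condition Im(Z)=0 gives ω₀ = 1/√(LC).
Step 2 — ω₀ = 1/√(0.001·2.73e-05) = 6052 rad/s.
Step 3 — f₀ = ω₀/(2π) = 963.2 Hz.
Step 4 — Series Q: Q = ω₀L/R = 6052·0.001/149 = 0.04062.
Step 5 — 3dB bandwidth: Δω = ω₀/Q = 1.49e+05 rad/s; BW = Δω/(2π) = 2.371e+04 Hz.

(a) f₀ = 963.2 Hz  (b) Q = 0.04062  (c) BW = 2.371e+04 Hz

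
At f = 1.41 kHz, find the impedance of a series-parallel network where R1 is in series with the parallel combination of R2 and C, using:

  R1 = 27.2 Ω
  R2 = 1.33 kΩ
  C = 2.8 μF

Step 1 — Angular frequency: ω = 2π·f = 2π·1410 = 8859 rad/s.
Step 2 — Component impedances:
  R1: Z = R = 27.2 Ω
  R2: Z = R = 1330 Ω
  C: Z = 1/(jωC) = -j/(ω·C) = 0 - j40.31 Ω
Step 3 — Parallel branch: R2 || C = 1/(1/R2 + 1/C) = 1.221 - j40.28 Ω.
Step 4 — Series with R1: Z_total = R1 + (R2 || C) = 28.42 - j40.28 Ω = 49.29∠-54.8° Ω.

Z = 28.42 - j40.28 Ω = 49.29∠-54.8° Ω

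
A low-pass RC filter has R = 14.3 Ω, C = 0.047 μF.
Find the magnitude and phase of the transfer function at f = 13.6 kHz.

Step 1 — Angular frequency: ω = 2π·1.36e+04 = 8.545e+04 rad/s.
Step 2 — Transfer function: H(jω) = 1/(1 + jωRC).
Step 3 — Denominator: 1 + jωRC = 1 + j·8.545e+04·14.3·4.7e-08 = 1 + j0.05743.
Step 4 — H = 0.9967 - j0.05724.
Step 5 — Magnitude: |H| = 0.9984 (-0.0 dB); phase: φ = -3.3°.

|H| = 0.9984 (-0.0 dB), φ = -3.3°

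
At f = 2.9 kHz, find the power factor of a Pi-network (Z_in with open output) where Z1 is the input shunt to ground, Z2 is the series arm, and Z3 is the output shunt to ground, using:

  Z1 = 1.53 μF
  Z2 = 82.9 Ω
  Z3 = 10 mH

Step 1 — Angular frequency: ω = 2π·f = 2π·2900 = 1.822e+04 rad/s.
Step 2 — Component impedances:
  Z1: Z = 1/(jωC) = -j/(ω·C) = 0 - j35.87 Ω
  Z2: Z = R = 82.9 Ω
  Z3: Z = jωL = j·1.822e+04·0.01 = 0 + j182.2 Ω
Step 3 — With open output, the series arm Z2 and the output shunt Z3 appear in series to ground: Z2 + Z3 = 82.9 + j182.2 Ω.
Step 4 — Parallel with input shunt Z1: Z_in = Z1 || (Z2 + Z3) = 3.771 - j42.53 Ω = 42.69∠-84.9° Ω.
Step 5 — Power factor: PF = cos(φ) = Re(Z)/|Z| = 3.7706/42.693 = 0.08832.
Step 6 — Type: Im(Z) = -42.53 ⇒ leading (phase φ = -84.9°).

PF = 0.08832 (leading, φ = -84.9°)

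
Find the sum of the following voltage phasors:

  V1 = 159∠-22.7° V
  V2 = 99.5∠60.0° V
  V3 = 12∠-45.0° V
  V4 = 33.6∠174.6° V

Step 1 — Convert each phasor to rectangular form:
  V1 = 159·(cos(-22.7°) + j·sin(-22.7°)) = 146.7 - j61.36 V
  V2 = 99.5·(cos(60.0°) + j·sin(60.0°)) = 49.75 + j86.17 V
  V3 = 12·(cos(-45.0°) + j·sin(-45.0°)) = 8.485 - j8.485 V
  V4 = 33.6·(cos(174.6°) + j·sin(174.6°)) = -33.45 + j3.162 V
Step 2 — Sum components: V_total = 171.5 + j19.49 V.
Step 3 — Convert to polar: |V_total| = 172.6 V, ∠V_total = 6.5°.

V_total = 172.6∠6.5° V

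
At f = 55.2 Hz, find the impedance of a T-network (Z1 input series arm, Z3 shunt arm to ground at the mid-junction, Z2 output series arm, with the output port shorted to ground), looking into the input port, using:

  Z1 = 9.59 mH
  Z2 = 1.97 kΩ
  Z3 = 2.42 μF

Step 1 — Angular frequency: ω = 2π·f = 2π·55.2 = 346.8 rad/s.
Step 2 — Component impedances:
  Z1: Z = jωL = j·346.8·0.00959 = 0 + j3.326 Ω
  Z2: Z = R = 1970 Ω
  Z3: Z = 1/(jωC) = -j/(ω·C) = 0 - j1191 Ω
Step 3 — With the output port shorted to ground, the output series arm Z2 runs from the junction to ground; the shunt arm Z3 also runs from the junction to ground. They appear in parallel: Z3 || Z2 = 527.6 - j872.3 Ω.
Step 4 — Series with input arm Z1: Z_in = Z1 + (Z3 || Z2) = 527.6 - j869 Ω = 1017∠-58.7° Ω.

Z = 527.6 - j869 Ω = 1017∠-58.7° Ω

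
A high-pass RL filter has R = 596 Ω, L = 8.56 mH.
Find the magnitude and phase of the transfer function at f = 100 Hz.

Step 1 — Angular frequency: ω = 2π·100 = 628.3 rad/s.
Step 2 — Transfer function: H(jω) = jωL/(R + jωL).
Step 3 — Numerator jωL = j·5.378; denominator R + jωL = 596 + j5.378.
Step 4 — H = 8.143e-05 + j0.009023.
Step 5 — Magnitude: |H| = 0.009024 (-40.9 dB); phase: φ = 89.5°.

|H| = 0.009024 (-40.9 dB), φ = 89.5°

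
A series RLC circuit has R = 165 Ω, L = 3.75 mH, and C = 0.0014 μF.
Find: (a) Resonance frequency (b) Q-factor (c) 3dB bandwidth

Step 1 — Resonance condition Im(Z)=0 gives ω₀ = 1/√(LC).
Step 2 — ω₀ = 1/√(0.00375·1.4e-09) = 4.364e+05 rad/s.
Step 3 — f₀ = ω₀/(2π) = 6.946e+04 Hz.
Step 4 — Series Q: Q = ω₀L/R = 4.364e+05·0.00375/165 = 9.919.
Step 5 — 3dB bandwidth: Δω = ω₀/Q = 4.4e+04 rad/s; BW = Δω/(2π) = 7003 Hz.

(a) f₀ = 6.946e+04 Hz  (b) Q = 9.919  (c) BW = 7003 Hz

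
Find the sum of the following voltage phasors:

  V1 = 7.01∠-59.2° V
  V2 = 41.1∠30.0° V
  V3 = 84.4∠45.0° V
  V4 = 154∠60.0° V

Step 1 — Convert each phasor to rectangular form:
  V1 = 7.01·(cos(-59.2°) + j·sin(-59.2°)) = 3.589 - j6.021 V
  V2 = 41.1·(cos(30.0°) + j·sin(30.0°)) = 35.59 + j20.55 V
  V3 = 84.4·(cos(45.0°) + j·sin(45.0°)) = 59.68 + j59.68 V
  V4 = 154·(cos(60.0°) + j·sin(60.0°)) = 77 + j133.4 V
Step 2 — Sum components: V_total = 175.9 + j207.6 V.
Step 3 — Convert to polar: |V_total| = 272.1 V, ∠V_total = 49.7°.

V_total = 272.1∠49.7° V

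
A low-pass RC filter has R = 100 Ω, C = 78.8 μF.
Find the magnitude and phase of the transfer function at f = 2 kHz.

Step 1 — Angular frequency: ω = 2π·2000 = 1.257e+04 rad/s.
Step 2 — Transfer function: H(jω) = 1/(1 + jωRC).
Step 3 — Denominator: 1 + jωRC = 1 + j·1.257e+04·100·7.88e-05 = 1 + j99.02.
Step 4 — H = 0.000102 - j0.0101.
Step 5 — Magnitude: |H| = 0.0101 (-39.9 dB); phase: φ = -89.4°.

|H| = 0.0101 (-39.9 dB), φ = -89.4°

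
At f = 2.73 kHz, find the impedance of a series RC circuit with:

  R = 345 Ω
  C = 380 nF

Step 1 — Angular frequency: ω = 2π·f = 2π·2730 = 1.715e+04 rad/s.
Step 2 — Component impedances:
  R: Z = R = 345 Ω
  C: Z = 1/(jωC) = -j/(ω·C) = 0 - j153.4 Ω
Step 3 — Series combination: Z_total = R + C = 345 - j153.4 Ω = 377.6∠-24.0° Ω.

Z = 345 - j153.4 Ω = 377.6∠-24.0° Ω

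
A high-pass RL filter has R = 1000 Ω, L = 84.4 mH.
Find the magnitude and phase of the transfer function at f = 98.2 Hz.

Step 1 — Angular frequency: ω = 2π·98.2 = 617 rad/s.
Step 2 — Transfer function: H(jω) = jωL/(R + jωL).
Step 3 — Numerator jωL = j·52.08; denominator R + jωL = 1000 + j52.08.
Step 4 — H = 0.002705 + j0.05193.
Step 5 — Magnitude: |H| = 0.05201 (-25.7 dB); phase: φ = 87.0°.

|H| = 0.05201 (-25.7 dB), φ = 87.0°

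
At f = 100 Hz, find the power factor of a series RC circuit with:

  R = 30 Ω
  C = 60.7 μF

Step 1 — Angular frequency: ω = 2π·f = 2π·100 = 628.3 rad/s.
Step 2 — Component impedances:
  R: Z = R = 30 Ω
  C: Z = 1/(jωC) = -j/(ω·C) = 0 - j26.22 Ω
Step 3 — Series combination: Z_total = R + C = 30 - j26.22 Ω = 39.84∠-41.2° Ω.
Step 4 — Power factor: PF = cos(φ) = Re(Z)/|Z| = 30/39.84 = 0.753.
Step 5 — Type: Im(Z) = -26.22 ⇒ leading (phase φ = -41.2°).

PF = 0.753 (leading, φ = -41.2°)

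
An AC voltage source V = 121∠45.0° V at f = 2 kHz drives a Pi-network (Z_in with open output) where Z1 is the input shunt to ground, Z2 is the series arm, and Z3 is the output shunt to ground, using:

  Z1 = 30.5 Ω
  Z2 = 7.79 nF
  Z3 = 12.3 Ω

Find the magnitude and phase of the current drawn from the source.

Step 1 — Angular frequency: ω = 2π·f = 2π·2000 = 1.257e+04 rad/s.
Step 2 — Component impedances:
  Z1: Z = R = 30.5 Ω
  Z2: Z = 1/(jωC) = -j/(ω·C) = 0 - j1.022e+04 Ω
  Z3: Z = R = 12.3 Ω
Step 3 — With open output, the series arm Z2 and the output shunt Z3 appear in series to ground: Z2 + Z3 = 12.3 - j1.022e+04 Ω.
Step 4 — Parallel with input shunt Z1: Z_in = Z1 || (Z2 + Z3) = 30.5 - j0.09106 Ω = 30.5∠-0.2° Ω.
Step 5 — Source phasor: V = 121∠45.0° V = 85.56 + j85.56 V.
Step 6 — Ohm's law: I = V / Z_total = (85.56 + j85.56) / (30.5 - j0.09106) = 2.797 + j2.814 A.
Step 7 — Convert to polar: |I| = 3.967 A, ∠I = 45.2°.

I = 3.967∠45.2° A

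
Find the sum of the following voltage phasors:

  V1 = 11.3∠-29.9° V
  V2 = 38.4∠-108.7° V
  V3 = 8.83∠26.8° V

Step 1 — Convert each phasor to rectangular form:
  V1 = 11.3·(cos(-29.9°) + j·sin(-29.9°)) = 9.796 - j5.633 V
  V2 = 38.4·(cos(-108.7°) + j·sin(-108.7°)) = -12.31 - j36.37 V
  V3 = 8.83·(cos(26.8°) + j·sin(26.8°)) = 7.882 + j3.981 V
Step 2 — Sum components: V_total = 5.366 - j38.02 V.
Step 3 — Convert to polar: |V_total| = 38.4 V, ∠V_total = -82.0°.

V_total = 38.4∠-82.0° V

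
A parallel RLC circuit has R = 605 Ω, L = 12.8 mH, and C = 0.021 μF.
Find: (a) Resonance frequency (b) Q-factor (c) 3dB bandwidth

Step 1 — Resonance: ω₀ = 1/√(LC) = 1/√(0.0128·2.1e-08) = 6.099e+04 rad/s.
Step 2 — f₀ = ω₀/(2π) = 9707 Hz.
Step 3 — Parallel Q: Q = R/(ω₀L) = 605/(6.099e+04·0.0128) = 0.7749.
Step 4 — Bandwidth: Δω = ω₀/Q = 7.871e+04 rad/s; BW = Δω/(2π) = 1.253e+04 Hz.

(a) f₀ = 9707 Hz  (b) Q = 0.7749  (c) BW = 1.253e+04 Hz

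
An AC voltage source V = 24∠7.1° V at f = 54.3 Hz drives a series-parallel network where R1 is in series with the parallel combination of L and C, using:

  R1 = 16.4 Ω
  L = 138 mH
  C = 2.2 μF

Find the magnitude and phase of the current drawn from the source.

Step 1 — Angular frequency: ω = 2π·f = 2π·54.3 = 341.2 rad/s.
Step 2 — Component impedances:
  R1: Z = R = 16.4 Ω
  L: Z = jωL = j·341.2·0.138 = 0 + j47.08 Ω
  C: Z = 1/(jωC) = -j/(ω·C) = 0 - j1332 Ω
Step 3 — Parallel branch: L || C = 1/(1/L + 1/C) = 0 + j48.81 Ω.
Step 4 — Series with R1: Z_total = R1 + (L || C) = 16.4 + j48.81 Ω = 51.49∠71.4° Ω.
Step 5 — Source phasor: V = 24∠7.1° V = 23.82 + j2.966 V.
Step 6 — Ohm's law: I = V / Z_total = (23.82 + j2.966) / (16.4 + j48.81) = 0.2019 - j0.4201 A.
Step 7 — Convert to polar: |I| = 0.4661 A, ∠I = -64.3°.

I = 0.4661∠-64.3° A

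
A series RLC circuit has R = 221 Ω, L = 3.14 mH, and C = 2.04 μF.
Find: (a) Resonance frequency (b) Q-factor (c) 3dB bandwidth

Step 1 — Resonance condition Im(Z)=0 gives ω₀ = 1/√(LC).
Step 2 — ω₀ = 1/√(0.00314·2.04e-06) = 1.249e+04 rad/s.
Step 3 — f₀ = ω₀/(2π) = 1989 Hz.
Step 4 — Series Q: Q = ω₀L/R = 1.249e+04·0.00314/221 = 0.1775.
Step 5 — 3dB bandwidth: Δω = ω₀/Q = 7.038e+04 rad/s; BW = Δω/(2π) = 1.12e+04 Hz.

(a) f₀ = 1989 Hz  (b) Q = 0.1775  (c) BW = 1.12e+04 Hz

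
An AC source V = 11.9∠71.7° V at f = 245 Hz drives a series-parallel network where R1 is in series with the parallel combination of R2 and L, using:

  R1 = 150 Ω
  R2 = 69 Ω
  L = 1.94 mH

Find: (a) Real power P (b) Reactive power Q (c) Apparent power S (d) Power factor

Step 1 — Angular frequency: ω = 2π·f = 2π·245 = 1539 rad/s.
Step 2 — Component impedances:
  R1: Z = R = 150 Ω
  R2: Z = R = 69 Ω
  L: Z = jωL = j·1539·0.00194 = 0 + j2.986 Ω
Step 3 — Parallel branch: R2 || L = 1/(1/R2 + 1/L) = 0.129 + j2.981 Ω.
Step 4 — Series with R1: Z_total = R1 + (R2 || L) = 150.1 + j2.981 Ω = 150.2∠1.1° Ω.
Step 5 — Source phasor: V = 11.9∠71.7° V = 3.737 + j11.3 V.
Step 6 — Current: I = V / Z = 0.02637 + j0.07473 A = 0.07925∠70.6° A.
Step 7 — Complex power: S = V·I* = 0.9429 + j0.01872 VA.
Step 8 — Real power: P = Re(S) = 0.9429 W.
Step 9 — Reactive power: Q = Im(S) = 0.01872 VAR.
Step 10 — Apparent power: |S| = 0.9431 VA.
Step 11 — Power factor: PF = P/|S| = 0.9998 (lagging).

(a) P = 0.9429 W  (b) Q = 0.01872 VAR  (c) S = 0.9431 VA  (d) PF = 0.9998 (lagging)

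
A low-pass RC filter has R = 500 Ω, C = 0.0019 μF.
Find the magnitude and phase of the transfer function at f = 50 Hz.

Step 1 — Angular frequency: ω = 2π·50 = 314.2 rad/s.
Step 2 — Transfer function: H(jω) = 1/(1 + jωRC).
Step 3 — Denominator: 1 + jωRC = 1 + j·314.2·500·1.9e-09 = 1 + j0.0002985.
Step 4 — H = 1 - j0.0002985.
Step 5 — Magnitude: |H| = 1 (-0.0 dB); phase: φ = -0.0°.

|H| = 1 (-0.0 dB), φ = -0.0°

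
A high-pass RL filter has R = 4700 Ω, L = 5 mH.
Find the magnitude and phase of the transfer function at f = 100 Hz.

Step 1 — Angular frequency: ω = 2π·100 = 628.3 rad/s.
Step 2 — Transfer function: H(jω) = jωL/(R + jωL).
Step 3 — Numerator jωL = j·3.142; denominator R + jωL = 4700 + j3.142.
Step 4 — H = 4.468e-07 + j0.0006684.
Step 5 — Magnitude: |H| = 0.0006684 (-63.5 dB); phase: φ = 90.0°.

|H| = 0.0006684 (-63.5 dB), φ = 90.0°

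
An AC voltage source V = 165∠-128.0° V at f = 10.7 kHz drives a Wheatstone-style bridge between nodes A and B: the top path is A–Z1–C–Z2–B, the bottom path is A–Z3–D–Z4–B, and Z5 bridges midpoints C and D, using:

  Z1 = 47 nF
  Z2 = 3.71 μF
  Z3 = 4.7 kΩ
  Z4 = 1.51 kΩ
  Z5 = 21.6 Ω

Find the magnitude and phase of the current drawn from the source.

Step 1 — Angular frequency: ω = 2π·f = 2π·1.07e+04 = 6.723e+04 rad/s.
Step 2 — Component impedances:
  Z1: Z = 1/(jωC) = -j/(ω·C) = 0 - j316.5 Ω
  Z2: Z = 1/(jωC) = -j/(ω·C) = 0 - j4.009 Ω
  Z3: Z = R = 4700 Ω
  Z4: Z = R = 1510 Ω
  Z5: Z = R = 21.6 Ω
Step 3 — Bridge requires nodal analysis (the Z5 bridge couples midpoints C and D, so the two paths cannot be reduced to a simple series/parallel combination). Setting node B to ground and injecting 1 A at node A, the 3-node admittance system at A, C, D solves to V_A = Z_AB = 21.14 - j319.1 Ω = 319.8∠-86.2° Ω.
Step 4 — Source phasor: V = 165∠-128.0° V = -101.6 - j130 V.
Step 5 — Ohm's law: I = V / Z_total = (-101.6 - j130) / (21.14 - j319.1) = 0.3847 - j0.3439 A.
Step 6 — Convert to polar: |I| = 0.516 A, ∠I = -41.8°.

I = 0.516∠-41.8° A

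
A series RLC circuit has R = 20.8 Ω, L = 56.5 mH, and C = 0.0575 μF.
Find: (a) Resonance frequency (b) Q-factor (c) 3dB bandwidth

Step 1 — Resonance condition Im(Z)=0 gives ω₀ = 1/√(LC).
Step 2 — ω₀ = 1/√(0.0565·5.75e-08) = 1.754e+04 rad/s.
Step 3 — f₀ = ω₀/(2π) = 2792 Hz.
Step 4 — Series Q: Q = ω₀L/R = 1.754e+04·0.0565/20.8 = 47.66.
Step 5 — 3dB bandwidth: Δω = ω₀/Q = 368.1 rad/s; BW = Δω/(2π) = 58.59 Hz.

(a) f₀ = 2792 Hz  (b) Q = 47.66  (c) BW = 58.59 Hz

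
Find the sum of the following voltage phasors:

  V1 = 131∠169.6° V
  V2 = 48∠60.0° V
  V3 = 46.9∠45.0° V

Step 1 — Convert each phasor to rectangular form:
  V1 = 131·(cos(169.6°) + j·sin(169.6°)) = -128.8 + j23.65 V
  V2 = 48·(cos(60.0°) + j·sin(60.0°)) = 24 + j41.57 V
  V3 = 46.9·(cos(45.0°) + j·sin(45.0°)) = 33.16 + j33.16 V
Step 2 — Sum components: V_total = -71.68 + j98.38 V.
Step 3 — Convert to polar: |V_total| = 121.7 V, ∠V_total = 126.1°.

V_total = 121.7∠126.1° V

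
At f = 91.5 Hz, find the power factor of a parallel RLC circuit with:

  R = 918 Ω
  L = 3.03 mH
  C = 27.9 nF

Step 1 — Angular frequency: ω = 2π·f = 2π·91.5 = 574.9 rad/s.
Step 2 — Component impedances:
  R: Z = R = 918 Ω
  L: Z = jωL = j·574.9·0.00303 = 0 + j1.742 Ω
  C: Z = 1/(jωC) = -j/(ω·C) = 0 - j6.234e+04 Ω
Step 3 — Parallel combination: 1/Z_total = 1/R + 1/L + 1/C; Z_total = 0.003306 + j1.742 Ω = 1.742∠89.9° Ω.
Step 4 — Power factor: PF = cos(φ) = Re(Z)/|Z| = 0.003306/1.742 = 0.001898.
Step 5 — Type: Im(Z) = 1.742 ⇒ lagging (phase φ = 89.9°).

PF = 0.001898 (lagging, φ = 89.9°)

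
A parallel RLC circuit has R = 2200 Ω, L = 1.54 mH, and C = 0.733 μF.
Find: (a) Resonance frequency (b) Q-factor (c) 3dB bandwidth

Step 1 — Resonance: ω₀ = 1/√(LC) = 1/√(0.00154·7.33e-07) = 2.976e+04 rad/s.
Step 2 — f₀ = ω₀/(2π) = 4737 Hz.
Step 3 — Parallel Q: Q = R/(ω₀L) = 2200/(2.976e+04·0.00154) = 48.
Step 4 — Bandwidth: Δω = ω₀/Q = 620.1 rad/s; BW = Δω/(2π) = 98.69 Hz.

(a) f₀ = 4737 Hz  (b) Q = 48  (c) BW = 98.69 Hz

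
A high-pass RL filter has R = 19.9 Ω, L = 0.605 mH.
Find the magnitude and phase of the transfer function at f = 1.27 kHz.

Step 1 — Angular frequency: ω = 2π·1270 = 7980 rad/s.
Step 2 — Transfer function: H(jω) = jωL/(R + jωL).
Step 3 — Numerator jωL = j·4.828; denominator R + jωL = 19.9 + j4.828.
Step 4 — H = 0.05558 + j0.2291.
Step 5 — Magnitude: |H| = 0.2358 (-12.6 dB); phase: φ = 76.4°.

|H| = 0.2358 (-12.6 dB), φ = 76.4°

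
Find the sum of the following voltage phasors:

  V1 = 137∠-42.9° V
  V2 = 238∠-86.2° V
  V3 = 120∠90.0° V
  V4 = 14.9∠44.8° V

Step 1 — Convert each phasor to rectangular form:
  V1 = 137·(cos(-42.9°) + j·sin(-42.9°)) = 100.4 - j93.26 V
  V2 = 238·(cos(-86.2°) + j·sin(-86.2°)) = 15.77 - j237.5 V
  V3 = 120·(cos(90.0°) + j·sin(90.0°)) = 0 + j120 V
  V4 = 14.9·(cos(44.8°) + j·sin(44.8°)) = 10.57 + j10.5 V
Step 2 — Sum components: V_total = 126.7 - j200.2 V.
Step 3 — Convert to polar: |V_total| = 237 V, ∠V_total = -57.7°.

V_total = 237∠-57.7° V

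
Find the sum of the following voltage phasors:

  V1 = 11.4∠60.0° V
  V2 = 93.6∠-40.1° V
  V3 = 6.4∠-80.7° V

Step 1 — Convert each phasor to rectangular form:
  V1 = 11.4·(cos(60.0°) + j·sin(60.0°)) = 5.7 + j9.873 V
  V2 = 93.6·(cos(-40.1°) + j·sin(-40.1°)) = 71.6 - j60.29 V
  V3 = 6.4·(cos(-80.7°) + j·sin(-80.7°)) = 1.034 - j6.316 V
Step 2 — Sum components: V_total = 78.33 - j56.73 V.
Step 3 — Convert to polar: |V_total| = 96.72 V, ∠V_total = -35.9°.

V_total = 96.72∠-35.9° V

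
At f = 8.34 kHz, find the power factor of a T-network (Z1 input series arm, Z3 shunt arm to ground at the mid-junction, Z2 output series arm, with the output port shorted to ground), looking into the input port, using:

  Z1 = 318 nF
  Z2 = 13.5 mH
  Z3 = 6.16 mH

Step 1 — Angular frequency: ω = 2π·f = 2π·8340 = 5.24e+04 rad/s.
Step 2 — Component impedances:
  Z1: Z = 1/(jωC) = -j/(ω·C) = 0 - j60.01 Ω
  Z2: Z = jωL = j·5.24e+04·0.0135 = 0 + j707.4 Ω
  Z3: Z = jωL = j·5.24e+04·0.00616 = 0 + j322.8 Ω
Step 3 — With the output port shorted to ground, the output series arm Z2 runs from the junction to ground; the shunt arm Z3 also runs from the junction to ground. They appear in parallel: Z3 || Z2 = 0 + j221.7 Ω.
Step 4 — Series with input arm Z1: Z_in = Z1 + (Z3 || Z2) = 0 + j161.6 Ω = 161.6∠90.0° Ω.
Step 5 — Power factor: PF = cos(φ) = Re(Z)/|Z| = 0/161.6 = 0.
Step 6 — Type: Im(Z) = 161.6 ⇒ lagging (phase φ = 90.0°).

PF = 0 (lagging, φ = 90.0°)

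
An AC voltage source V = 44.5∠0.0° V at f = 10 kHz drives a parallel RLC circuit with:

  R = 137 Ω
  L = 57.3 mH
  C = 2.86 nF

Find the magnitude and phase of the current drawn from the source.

Step 1 — Angular frequency: ω = 2π·f = 2π·1e+04 = 6.283e+04 rad/s.
Step 2 — Component impedances:
  R: Z = R = 137 Ω
  L: Z = jωL = j·6.283e+04·0.0573 = 0 + j3600 Ω
  C: Z = 1/(jωC) = -j/(ω·C) = 0 - j5565 Ω
Step 3 — Parallel combination: 1/Z_total = 1/R + 1/L + 1/C; Z_total = 137 + j1.84 Ω = 137∠0.8° Ω.
Step 4 — Source phasor: V = 44.5∠0.0° V = 44.5 V.
Step 5 — Ohm's law: I = V / Z_total = (44.5) / (137 + j1.84) = 0.3248 - j0.004364 A.
Step 6 — Convert to polar: |I| = 0.3248 A, ∠I = -0.8°.

I = 0.3248∠-0.8° A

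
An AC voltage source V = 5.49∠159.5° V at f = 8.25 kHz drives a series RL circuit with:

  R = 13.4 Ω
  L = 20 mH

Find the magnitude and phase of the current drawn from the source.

Step 1 — Angular frequency: ω = 2π·f = 2π·8250 = 5.184e+04 rad/s.
Step 2 — Component impedances:
  R: Z = R = 13.4 Ω
  L: Z = jωL = j·5.184e+04·0.02 = 0 + j1037 Ω
Step 3 — Series combination: Z_total = R + L = 13.4 + j1037 Ω = 1037∠89.3° Ω.
Step 4 — Source phasor: V = 5.49∠159.5° V = -5.142 + j1.923 V.
Step 5 — Ohm's law: I = V / Z_total = (-5.142 + j1.923) / (13.4 + j1037) = 0.00179 + j0.004983 A.
Step 6 — Convert to polar: |I| = 0.005295 A, ∠I = 70.2°.

I = 0.005295∠70.2° A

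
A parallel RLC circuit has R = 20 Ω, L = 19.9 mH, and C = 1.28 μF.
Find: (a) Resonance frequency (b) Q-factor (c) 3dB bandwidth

Step 1 — Resonance: ω₀ = 1/√(LC) = 1/√(0.0199·1.28e-06) = 6266 rad/s.
Step 2 — f₀ = ω₀/(2π) = 997.2 Hz.
Step 3 — Parallel Q: Q = R/(ω₀L) = 20/(6266·0.0199) = 0.1604.
Step 4 — Bandwidth: Δω = ω₀/Q = 3.906e+04 rad/s; BW = Δω/(2π) = 6217 Hz.

(a) f₀ = 997.2 Hz  (b) Q = 0.1604  (c) BW = 6217 Hz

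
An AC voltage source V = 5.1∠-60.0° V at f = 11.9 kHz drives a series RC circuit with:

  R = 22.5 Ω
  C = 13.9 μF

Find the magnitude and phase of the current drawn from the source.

Step 1 — Angular frequency: ω = 2π·f = 2π·1.19e+04 = 7.477e+04 rad/s.
Step 2 — Component impedances:
  R: Z = R = 22.5 Ω
  C: Z = 1/(jωC) = -j/(ω·C) = 0 - j0.9622 Ω
Step 3 — Series combination: Z_total = R + C = 22.5 - j0.9622 Ω = 22.52∠-2.4° Ω.
Step 4 — Source phasor: V = 5.1∠-60.0° V = 2.55 - j4.417 V.
Step 5 — Ohm's law: I = V / Z_total = (2.55 - j4.417) / (22.5 - j0.9622) = 0.1215 - j0.1911 A.
Step 6 — Convert to polar: |I| = 0.2265 A, ∠I = -57.6°.

I = 0.2265∠-57.6° A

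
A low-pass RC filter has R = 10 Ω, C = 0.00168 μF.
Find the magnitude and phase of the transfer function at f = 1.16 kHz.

Step 1 — Angular frequency: ω = 2π·1160 = 7288 rad/s.
Step 2 — Transfer function: H(jω) = 1/(1 + jωRC).
Step 3 — Denominator: 1 + jωRC = 1 + j·7288·10·1.68e-09 = 1 + j0.0001224.
Step 4 — H = 1 - j0.0001224.
Step 5 — Magnitude: |H| = 1 (-0.0 dB); phase: φ = -0.0°.

|H| = 1 (-0.0 dB), φ = -0.0°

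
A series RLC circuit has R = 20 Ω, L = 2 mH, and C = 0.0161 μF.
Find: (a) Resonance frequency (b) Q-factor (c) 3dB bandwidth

Step 1 — Resonance condition Im(Z)=0 gives ω₀ = 1/√(LC).
Step 2 — ω₀ = 1/√(0.002·1.61e-08) = 1.762e+05 rad/s.
Step 3 — f₀ = ω₀/(2π) = 2.805e+04 Hz.
Step 4 — Series Q: Q = ω₀L/R = 1.762e+05·0.002/20 = 17.62.
Step 5 — 3dB bandwidth: Δω = ω₀/Q = 1e+04 rad/s; BW = Δω/(2π) = 1592 Hz.

(a) f₀ = 2.805e+04 Hz  (b) Q = 17.62  (c) BW = 1592 Hz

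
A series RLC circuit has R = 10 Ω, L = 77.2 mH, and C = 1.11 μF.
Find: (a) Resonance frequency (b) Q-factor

Step 1 — Resonance condition Im(Z)=0 gives ω₀ = 1/√(LC).
Step 2 — ω₀ = 1/√(0.0772·1.11e-06) = 3416 rad/s.
Step 3 — f₀ = ω₀/(2π) = 543.7 Hz.
Step 4 — Series Q: Q = ω₀L/R = 3416·0.0772/10 = 26.37.

(a) f₀ = 543.7 Hz  (b) Q = 26.37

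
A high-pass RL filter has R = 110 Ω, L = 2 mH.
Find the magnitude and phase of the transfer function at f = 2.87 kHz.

Step 1 — Angular frequency: ω = 2π·2870 = 1.803e+04 rad/s.
Step 2 — Transfer function: H(jω) = jωL/(R + jωL).
Step 3 — Numerator jωL = j·36.07; denominator R + jωL = 110 + j36.07.
Step 4 — H = 0.09706 + j0.296.
Step 5 — Magnitude: |H| = 0.3115 (-10.1 dB); phase: φ = 71.8°.

|H| = 0.3115 (-10.1 dB), φ = 71.8°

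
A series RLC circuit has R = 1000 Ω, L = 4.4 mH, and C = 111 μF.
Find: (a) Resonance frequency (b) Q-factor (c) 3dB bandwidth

Step 1 — Resonance: ω₀ = 1/√(LC) = 1/√(0.0044·0.000111) = 1431 rad/s.
Step 2 — f₀ = ω₀/(2π) = 227.7 Hz.
Step 3 — Series Q: Q = ω₀L/R = 1431·0.0044/1000 = 0.006296.
Step 4 — Bandwidth: Δω = ω₀/Q = 2.273e+05 rad/s; BW = Δω/(2π) = 3.617e+04 Hz.

(a) f₀ = 227.7 Hz  (b) Q = 0.006296  (c) BW = 3.617e+04 Hz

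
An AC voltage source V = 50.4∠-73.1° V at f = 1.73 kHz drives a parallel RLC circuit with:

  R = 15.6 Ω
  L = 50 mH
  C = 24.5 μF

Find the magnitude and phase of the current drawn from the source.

Step 1 — Angular frequency: ω = 2π·f = 2π·1730 = 1.087e+04 rad/s.
Step 2 — Component impedances:
  R: Z = R = 15.6 Ω
  L: Z = jωL = j·1.087e+04·0.05 = 0 + j543.5 Ω
  C: Z = 1/(jωC) = -j/(ω·C) = 0 - j3.755 Ω
Step 3 — Parallel combination: 1/Z_total = 1/R + 1/L + 1/C; Z_total = 0.8656 - j3.571 Ω = 3.675∠-76.4° Ω.
Step 4 — Source phasor: V = 50.4∠-73.1° V = 14.65 - j48.22 V.
Step 5 — Ohm's law: I = V / Z_total = (14.65 - j48.22) / (0.8656 - j3.571) = 13.69 + j0.7837 A.
Step 6 — Convert to polar: |I| = 13.72 A, ∠I = 3.3°.

I = 13.72∠3.3° A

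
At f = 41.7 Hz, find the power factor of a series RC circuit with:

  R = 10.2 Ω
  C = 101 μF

Step 1 — Angular frequency: ω = 2π·f = 2π·41.7 = 262 rad/s.
Step 2 — Component impedances:
  R: Z = R = 10.2 Ω
  C: Z = 1/(jωC) = -j/(ω·C) = 0 - j37.79 Ω
Step 3 — Series combination: Z_total = R + C = 10.2 - j37.79 Ω = 39.14∠-74.9° Ω.
Step 4 — Power factor: PF = cos(φ) = Re(Z)/|Z| = 10.2/39.14 = 0.2606.
Step 5 — Type: Im(Z) = -37.79 ⇒ leading (phase φ = -74.9°).

PF = 0.2606 (leading, φ = -74.9°)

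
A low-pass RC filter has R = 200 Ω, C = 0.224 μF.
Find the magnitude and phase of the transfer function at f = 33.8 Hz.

Step 1 — Angular frequency: ω = 2π·33.8 = 212.4 rad/s.
Step 2 — Transfer function: H(jω) = 1/(1 + jωRC).
Step 3 — Denominator: 1 + jωRC = 1 + j·212.4·200·2.24e-07 = 1 + j0.009514.
Step 4 — H = 0.9999 - j0.009513.
Step 5 — Magnitude: |H| = 1 (-0.0 dB); phase: φ = -0.5°.

|H| = 1 (-0.0 dB), φ = -0.5°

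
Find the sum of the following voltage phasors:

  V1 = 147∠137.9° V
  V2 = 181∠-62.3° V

Step 1 — Convert each phasor to rectangular form:
  V1 = 147·(cos(137.9°) + j·sin(137.9°)) = -109.1 + j98.55 V
  V2 = 181·(cos(-62.3°) + j·sin(-62.3°)) = 84.14 - j160.3 V
Step 2 — Sum components: V_total = -24.93 - j61.7 V.
Step 3 — Convert to polar: |V_total| = 66.55 V, ∠V_total = -112.0°.

V_total = 66.55∠-112.0° V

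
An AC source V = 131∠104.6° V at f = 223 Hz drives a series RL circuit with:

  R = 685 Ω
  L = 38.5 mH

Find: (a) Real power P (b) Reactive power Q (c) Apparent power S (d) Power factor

Step 1 — Angular frequency: ω = 2π·f = 2π·223 = 1401 rad/s.
Step 2 — Component impedances:
  R: Z = R = 685 Ω
  L: Z = jωL = j·1401·0.0385 = 0 + j53.94 Ω
Step 3 — Series combination: Z_total = R + L = 685 + j53.94 Ω = 687.1∠4.5° Ω.
Step 4 — Source phasor: V = 131∠104.6° V = -33.02 + j126.8 V.
Step 5 — Current: I = V / Z = -0.03342 + j0.1877 A = 0.1907∠100.1° A.
Step 6 — Complex power: S = V·I* = 24.9 + j1.961 VA.
Step 7 — Real power: P = Re(S) = 24.9 W.
Step 8 — Reactive power: Q = Im(S) = 1.961 VAR.
Step 9 — Apparent power: |S| = 24.98 VA.
Step 10 — Power factor: PF = P/|S| = 0.9969 (lagging).

(a) P = 24.9 W  (b) Q = 1.961 VAR  (c) S = 24.98 VA  (d) PF = 0.9969 (lagging)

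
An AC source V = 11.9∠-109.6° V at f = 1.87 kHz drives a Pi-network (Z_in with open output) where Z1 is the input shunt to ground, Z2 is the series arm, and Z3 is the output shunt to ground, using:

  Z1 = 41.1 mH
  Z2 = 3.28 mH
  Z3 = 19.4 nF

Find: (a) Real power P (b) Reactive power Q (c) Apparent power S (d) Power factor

Step 1 — Angular frequency: ω = 2π·f = 2π·1870 = 1.175e+04 rad/s.
Step 2 — Component impedances:
  Z1: Z = jωL = j·1.175e+04·0.0411 = 0 + j482.9 Ω
  Z2: Z = jωL = j·1.175e+04·0.00328 = 0 + j38.54 Ω
  Z3: Z = 1/(jωC) = -j/(ω·C) = 0 - j4387 Ω
Step 3 — With open output, the series arm Z2 and the output shunt Z3 appear in series to ground: Z2 + Z3 = 0 - j4349 Ω.
Step 4 — Parallel with input shunt Z1: Z_in = Z1 || (Z2 + Z3) = 0 + j543.2 Ω = 543.2∠90.0° Ω.
Step 5 — Source phasor: V = 11.9∠-109.6° V = -3.992 - j11.21 V.
Step 6 — Current: I = V / Z = -0.02064 + j0.007348 A = 0.02191∠160.4° A.
Step 7 — Complex power: S = V·I* = 0 + j0.2607 VA.
Step 8 — Real power: P = Re(S) = 0 W.
Step 9 — Reactive power: Q = Im(S) = 0.2607 VAR.
Step 10 — Apparent power: |S| = 0.2607 VA.
Step 11 — Power factor: PF = P/|S| = 0 (lagging).

(a) P = 0 W  (b) Q = 0.2607 VAR  (c) S = 0.2607 VA  (d) PF = 0 (lagging)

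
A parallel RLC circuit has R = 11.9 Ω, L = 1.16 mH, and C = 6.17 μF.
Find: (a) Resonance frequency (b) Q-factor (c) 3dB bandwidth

Step 1 — Resonance: ω₀ = 1/√(LC) = 1/√(0.00116·6.17e-06) = 1.182e+04 rad/s.
Step 2 — f₀ = ω₀/(2π) = 1881 Hz.
Step 3 — Parallel Q: Q = R/(ω₀L) = 11.9/(1.182e+04·0.00116) = 0.8679.
Step 4 — Bandwidth: Δω = ω₀/Q = 1.362e+04 rad/s; BW = Δω/(2π) = 2168 Hz.

(a) f₀ = 1881 Hz  (b) Q = 0.8679  (c) BW = 2168 Hz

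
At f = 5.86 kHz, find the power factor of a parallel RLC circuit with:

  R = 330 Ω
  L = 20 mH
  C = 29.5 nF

Step 1 — Angular frequency: ω = 2π·f = 2π·5860 = 3.682e+04 rad/s.
Step 2 — Component impedances:
  R: Z = R = 330 Ω
  L: Z = jωL = j·3.682e+04·0.02 = 0 + j736.4 Ω
  C: Z = 1/(jωC) = -j/(ω·C) = 0 - j920.7 Ω
Step 3 — Parallel combination: 1/Z_total = 1/R + 1/L + 1/C; Z_total = 327.4 + j29.36 Ω = 328.7∠5.1° Ω.
Step 4 — Power factor: PF = cos(φ) = Re(Z)/|Z| = 327.4/328.7 = 0.996.
Step 5 — Type: Im(Z) = 29.36 ⇒ lagging (phase φ = 5.1°).

PF = 0.996 (lagging, φ = 5.1°)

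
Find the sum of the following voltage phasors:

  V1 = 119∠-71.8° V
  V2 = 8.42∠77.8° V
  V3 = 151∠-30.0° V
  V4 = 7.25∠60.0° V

Step 1 — Convert each phasor to rectangular form:
  V1 = 119·(cos(-71.8°) + j·sin(-71.8°)) = 37.17 - j113 V
  V2 = 8.42·(cos(77.8°) + j·sin(77.8°)) = 1.779 + j8.23 V
  V3 = 151·(cos(-30.0°) + j·sin(-30.0°)) = 130.8 - j75.5 V
  V4 = 7.25·(cos(60.0°) + j·sin(60.0°)) = 3.625 + j6.279 V
Step 2 — Sum components: V_total = 173.3 - j174 V.
Step 3 — Convert to polar: |V_total| = 245.6 V, ∠V_total = -45.1°.

V_total = 245.6∠-45.1° V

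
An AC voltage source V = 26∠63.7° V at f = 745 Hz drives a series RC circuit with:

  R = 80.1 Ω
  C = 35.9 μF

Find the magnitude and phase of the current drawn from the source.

Step 1 — Angular frequency: ω = 2π·f = 2π·745 = 4681 rad/s.
Step 2 — Component impedances:
  R: Z = R = 80.1 Ω
  C: Z = 1/(jωC) = -j/(ω·C) = 0 - j5.951 Ω
Step 3 — Series combination: Z_total = R + C = 80.1 - j5.951 Ω = 80.32∠-4.2° Ω.
Step 4 — Source phasor: V = 26∠63.7° V = 11.52 + j23.31 V.
Step 5 — Ohm's law: I = V / Z_total = (11.52 + j23.31) / (80.1 - j5.951) = 0.1215 + j0.3 A.
Step 6 — Convert to polar: |I| = 0.3237 A, ∠I = 67.9°.

I = 0.3237∠67.9° A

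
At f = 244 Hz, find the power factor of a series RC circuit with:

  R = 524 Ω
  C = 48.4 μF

Step 1 — Angular frequency: ω = 2π·f = 2π·244 = 1533 rad/s.
Step 2 — Component impedances:
  R: Z = R = 524 Ω
  C: Z = 1/(jωC) = -j/(ω·C) = 0 - j13.48 Ω
Step 3 — Series combination: Z_total = R + C = 524 - j13.48 Ω = 524.2∠-1.5° Ω.
Step 4 — Power factor: PF = cos(φ) = Re(Z)/|Z| = 524/524.17 = 0.9997.
Step 5 — Type: Im(Z) = -13.48 ⇒ leading (phase φ = -1.5°).

PF = 0.9997 (leading, φ = -1.5°)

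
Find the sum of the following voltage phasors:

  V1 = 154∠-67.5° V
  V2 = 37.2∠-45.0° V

Step 1 — Convert each phasor to rectangular form:
  V1 = 154·(cos(-67.5°) + j·sin(-67.5°)) = 58.93 - j142.3 V
  V2 = 37.2·(cos(-45.0°) + j·sin(-45.0°)) = 26.3 - j26.3 V
Step 2 — Sum components: V_total = 85.24 - j168.6 V.
Step 3 — Convert to polar: |V_total| = 188.9 V, ∠V_total = -63.2°.

V_total = 188.9∠-63.2° V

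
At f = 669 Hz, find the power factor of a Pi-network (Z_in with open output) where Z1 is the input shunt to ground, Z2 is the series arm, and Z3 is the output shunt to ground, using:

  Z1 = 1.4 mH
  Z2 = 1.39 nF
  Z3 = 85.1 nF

Step 1 — Angular frequency: ω = 2π·f = 2π·669 = 4203 rad/s.
Step 2 — Component impedances:
  Z1: Z = jωL = j·4203·0.0014 = 0 + j5.885 Ω
  Z2: Z = 1/(jωC) = -j/(ω·C) = 0 - j1.712e+05 Ω
  Z3: Z = 1/(jωC) = -j/(ω·C) = 0 - j2796 Ω
Step 3 — With open output, the series arm Z2 and the output shunt Z3 appear in series to ground: Z2 + Z3 = 0 - j1.739e+05 Ω.
Step 4 — Parallel with input shunt Z1: Z_in = Z1 || (Z2 + Z3) = 0 + j5.885 Ω = 5.885∠90.0° Ω.
Step 5 — Power factor: PF = cos(φ) = Re(Z)/|Z| = -0/5.885 = -0.
Step 6 — Type: Im(Z) = 5.885 ⇒ lagging (phase φ = 90.0°).

PF = -0 (lagging, φ = 90.0°)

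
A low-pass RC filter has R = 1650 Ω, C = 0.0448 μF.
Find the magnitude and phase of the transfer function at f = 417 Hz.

Step 1 — Angular frequency: ω = 2π·417 = 2620 rad/s.
Step 2 — Transfer function: H(jω) = 1/(1 + jωRC).
Step 3 — Denominator: 1 + jωRC = 1 + j·2620·1650·4.48e-08 = 1 + j0.1937.
Step 4 — H = 0.9638 - j0.1867.
Step 5 — Magnitude: |H| = 0.9818 (-0.2 dB); phase: φ = -11.0°.

|H| = 0.9818 (-0.2 dB), φ = -11.0°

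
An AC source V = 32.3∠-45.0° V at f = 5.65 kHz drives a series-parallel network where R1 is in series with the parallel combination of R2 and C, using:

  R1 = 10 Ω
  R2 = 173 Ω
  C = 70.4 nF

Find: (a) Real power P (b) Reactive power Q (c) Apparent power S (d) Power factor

Step 1 — Angular frequency: ω = 2π·f = 2π·5650 = 3.55e+04 rad/s.
Step 2 — Component impedances:
  R1: Z = R = 10 Ω
  R2: Z = R = 173 Ω
  C: Z = 1/(jωC) = -j/(ω·C) = 0 - j400.1 Ω
Step 3 — Parallel branch: R2 || C = 1/(1/R2 + 1/C) = 145.8 - j63.02 Ω.
Step 4 — Series with R1: Z_total = R1 + (R2 || C) = 155.8 - j63.02 Ω = 168∠-22.0° Ω.
Step 5 — Source phasor: V = 32.3∠-45.0° V = 22.84 - j22.84 V.
Step 6 — Current: I = V / Z = 0.177 - j0.07503 A = 0.1922∠-23.0° A.
Step 7 — Complex power: S = V·I* = 5.756 - j2.329 VA.
Step 8 — Real power: P = Re(S) = 5.756 W.
Step 9 — Reactive power: Q = Im(S) = -2.329 VAR.
Step 10 — Apparent power: |S| = 6.209 VA.
Step 11 — Power factor: PF = P/|S| = 0.927 (leading).

(a) P = 5.756 W  (b) Q = -2.329 VAR  (c) S = 6.209 VA  (d) PF = 0.927 (leading)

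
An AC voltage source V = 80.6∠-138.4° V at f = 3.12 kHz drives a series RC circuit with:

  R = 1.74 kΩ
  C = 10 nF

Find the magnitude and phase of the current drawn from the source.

Step 1 — Angular frequency: ω = 2π·f = 2π·3120 = 1.96e+04 rad/s.
Step 2 — Component impedances:
  R: Z = R = 1740 Ω
  C: Z = 1/(jωC) = -j/(ω·C) = 0 - j5101 Ω
Step 3 — Series combination: Z_total = R + C = 1740 - j5101 Ω = 5390∠-71.2° Ω.
Step 4 — Source phasor: V = 80.6∠-138.4° V = -60.27 - j53.51 V.
Step 5 — Ohm's law: I = V / Z_total = (-60.27 - j53.51) / (1740 - j5101) = 0.005787 - j0.01379 A.
Step 6 — Convert to polar: |I| = 0.01495 A, ∠I = -67.2°.

I = 0.01495∠-67.2° A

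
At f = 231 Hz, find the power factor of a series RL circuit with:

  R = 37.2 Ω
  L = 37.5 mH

Step 1 — Angular frequency: ω = 2π·f = 2π·231 = 1451 rad/s.
Step 2 — Component impedances:
  R: Z = R = 37.2 Ω
  L: Z = jωL = j·1451·0.0375 = 0 + j54.43 Ω
Step 3 — Series combination: Z_total = R + L = 37.2 + j54.43 Ω = 65.93∠55.6° Ω.
Step 4 — Power factor: PF = cos(φ) = Re(Z)/|Z| = 37.2/65.926 = 0.5643.
Step 5 — Type: Im(Z) = 54.43 ⇒ lagging (phase φ = 55.6°).

PF = 0.5643 (lagging, φ = 55.6°)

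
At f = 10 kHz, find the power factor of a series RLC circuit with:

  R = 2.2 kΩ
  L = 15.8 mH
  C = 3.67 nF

Step 1 — Angular frequency: ω = 2π·f = 2π·1e+04 = 6.283e+04 rad/s.
Step 2 — Component impedances:
  R: Z = R = 2200 Ω
  L: Z = jωL = j·6.283e+04·0.0158 = 0 + j992.7 Ω
  C: Z = 1/(jωC) = -j/(ω·C) = 0 - j4337 Ω
Step 3 — Series combination: Z_total = R + L + C = 2200 - j3344 Ω = 4003∠-56.7° Ω.
Step 4 — Power factor: PF = cos(φ) = Re(Z)/|Z| = 2200/4003 = 0.5496.
Step 5 — Type: Im(Z) = -3344 ⇒ leading (phase φ = -56.7°).

PF = 0.5496 (leading, φ = -56.7°)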